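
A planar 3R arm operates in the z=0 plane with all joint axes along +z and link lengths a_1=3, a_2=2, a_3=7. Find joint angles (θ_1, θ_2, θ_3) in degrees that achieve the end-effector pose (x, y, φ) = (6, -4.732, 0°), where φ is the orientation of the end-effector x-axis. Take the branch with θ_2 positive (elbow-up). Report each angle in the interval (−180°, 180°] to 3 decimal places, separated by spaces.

wrist centre = target − a_3·(cos φ, sin φ) = (-1.0000, -4.7320)
cos θ_2 = (23.3918−3²−2²)/(2·3·2) = 0.8660; θ_2 = 30.0046° (elbow-up)
β = atan2(-4.7320,-1.0000) = -101.9326°; ψ = atan2(1.0001,4.7320) = 11.9343°
θ_1 = β − ψ = -113.8669°
θ_3 = φ − θ_1 − θ_2 = 83.8623° (wrapped to (-180°,180°])

-113.867 30.005 83.862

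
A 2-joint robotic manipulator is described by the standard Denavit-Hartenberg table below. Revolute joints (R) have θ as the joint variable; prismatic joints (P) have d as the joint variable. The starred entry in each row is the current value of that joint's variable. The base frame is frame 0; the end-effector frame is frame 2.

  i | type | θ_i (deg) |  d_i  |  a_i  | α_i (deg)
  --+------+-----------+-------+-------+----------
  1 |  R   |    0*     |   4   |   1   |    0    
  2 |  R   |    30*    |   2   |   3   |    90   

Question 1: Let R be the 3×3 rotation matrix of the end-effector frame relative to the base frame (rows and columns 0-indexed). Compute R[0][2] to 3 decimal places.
End-effector z-axis (col 2 of R) = (0.5000,-0.8660,0.0000)
R[0][2] = 0.5000

0.500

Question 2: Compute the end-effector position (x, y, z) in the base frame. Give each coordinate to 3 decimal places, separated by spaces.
after link 1: o_1 = (1.0000, 0.0000, 4.0000)
after link 2: o_2 = (3.5981, 1.5000, 6.0000)

3.598 1.500 6.000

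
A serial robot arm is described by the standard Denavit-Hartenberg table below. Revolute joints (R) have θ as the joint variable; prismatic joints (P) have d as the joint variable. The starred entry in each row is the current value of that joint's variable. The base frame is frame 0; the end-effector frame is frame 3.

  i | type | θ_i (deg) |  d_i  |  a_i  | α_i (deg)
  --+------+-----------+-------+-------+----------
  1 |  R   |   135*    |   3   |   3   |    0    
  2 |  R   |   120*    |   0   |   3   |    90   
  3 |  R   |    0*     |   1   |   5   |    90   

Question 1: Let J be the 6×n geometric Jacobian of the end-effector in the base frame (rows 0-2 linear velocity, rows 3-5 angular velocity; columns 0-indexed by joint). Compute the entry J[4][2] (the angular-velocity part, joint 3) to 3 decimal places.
0.259

axis z_2 = (-0.9659,0.2588,0.0000); lever o_n−o_2 = (-2.2600,-4.5708,0.0000)
cross product → J_v[:, 2] = (0.0000,-0.0000,5.0000)
J_ω[:, 2] = z_2
entry J[4][2] = 0.2588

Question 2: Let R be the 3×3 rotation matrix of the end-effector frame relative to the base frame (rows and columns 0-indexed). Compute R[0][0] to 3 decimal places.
End-effector x-axis (col 0 of R) = (-0.2588,-0.9659,0.0000)
R[0][0] = -0.2588

-0.259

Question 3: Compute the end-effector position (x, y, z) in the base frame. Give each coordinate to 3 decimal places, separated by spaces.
after link 1: o_1 = (-2.1213, 2.1213, 3.0000)
after link 2: o_2 = (-2.8978, -0.7765, 3.0000)
after link 3: o_3 = (-5.1578, -5.3473, 3.0000)

-5.158 -5.347 3.000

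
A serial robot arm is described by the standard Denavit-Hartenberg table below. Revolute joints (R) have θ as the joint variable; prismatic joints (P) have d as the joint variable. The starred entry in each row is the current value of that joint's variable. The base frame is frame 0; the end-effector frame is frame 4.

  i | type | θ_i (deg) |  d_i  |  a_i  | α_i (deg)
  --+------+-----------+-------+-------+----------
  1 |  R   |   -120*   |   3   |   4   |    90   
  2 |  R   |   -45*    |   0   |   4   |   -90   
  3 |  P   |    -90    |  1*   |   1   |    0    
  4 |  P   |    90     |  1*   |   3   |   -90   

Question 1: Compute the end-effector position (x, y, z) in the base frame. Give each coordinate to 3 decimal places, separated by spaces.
-6.048 -8.475 -0.536

after link 1: o_1 = (-2.0000, -3.4641, 3.0000)
after link 2: o_2 = (-3.4142, -5.9136, 0.1716)
after link 3: o_3 = (-4.6338, -6.0260, 0.8787)
after link 4: o_4 = (-6.0480, -8.4755, -0.5355)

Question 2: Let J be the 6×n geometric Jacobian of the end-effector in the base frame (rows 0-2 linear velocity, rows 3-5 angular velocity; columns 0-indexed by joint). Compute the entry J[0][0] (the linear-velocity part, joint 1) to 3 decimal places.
8.475

axis z_0 = ẑ; lever o_n−o_0 = (-6.0480,-8.4755,-0.5355)
cross product → J_v[:, 0] = (8.4755,-6.0480,0.0000)
J_ω[:, 0] = z_0
entry J[0][0] = 8.4755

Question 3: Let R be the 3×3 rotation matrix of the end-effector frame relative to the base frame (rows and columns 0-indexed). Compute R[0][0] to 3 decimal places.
End-effector x-axis (col 0 of R) = (-0.3536,-0.6124,-0.7071)
R[0][0] = -0.3536

-0.354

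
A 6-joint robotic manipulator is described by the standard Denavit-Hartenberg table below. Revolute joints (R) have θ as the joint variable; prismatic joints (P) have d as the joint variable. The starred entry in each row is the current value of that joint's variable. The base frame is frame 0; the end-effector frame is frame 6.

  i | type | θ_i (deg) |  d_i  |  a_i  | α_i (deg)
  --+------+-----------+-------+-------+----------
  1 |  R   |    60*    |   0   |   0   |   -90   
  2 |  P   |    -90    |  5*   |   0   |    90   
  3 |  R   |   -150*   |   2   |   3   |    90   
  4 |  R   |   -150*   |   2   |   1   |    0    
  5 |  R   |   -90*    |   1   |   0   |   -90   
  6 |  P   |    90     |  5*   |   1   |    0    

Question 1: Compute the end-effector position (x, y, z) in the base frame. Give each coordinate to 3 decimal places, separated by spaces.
-6.281 4.781 0.902

after link 1: o_1 = (0.0000, 0.0000, 0.0000)
after link 2: o_2 = (-4.3301, 2.5000, 0.0000)
after link 3: o_3 = (-4.0311, 0.0179, -2.5981)
after link 4: o_4 = (-5.6561, 1.5335, -2.8481)
after link 5: o_5 = (-6.4061, 1.9665, -3.3481)
after link 6: o_6 = (-6.2811, 4.7811, 0.9019)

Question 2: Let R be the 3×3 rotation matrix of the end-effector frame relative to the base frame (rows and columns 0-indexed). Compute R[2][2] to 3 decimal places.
0.750

End-effector z-axis (col 2 of R) = (-0.1250,0.6495,0.7500)
R[2][2] = 0.7500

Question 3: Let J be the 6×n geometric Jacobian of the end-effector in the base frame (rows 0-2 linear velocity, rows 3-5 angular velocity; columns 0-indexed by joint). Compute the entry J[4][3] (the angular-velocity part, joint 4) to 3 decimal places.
0.433

axis z_3 = (-0.7500,0.4330,-0.5000); lever o_n−o_3 = (-2.2500,4.7631,3.5000)
cross product → J_v[:, 3] = (3.8971,3.7500,-2.5981)
J_ω[:, 3] = z_3
entry J[4][3] = 0.4330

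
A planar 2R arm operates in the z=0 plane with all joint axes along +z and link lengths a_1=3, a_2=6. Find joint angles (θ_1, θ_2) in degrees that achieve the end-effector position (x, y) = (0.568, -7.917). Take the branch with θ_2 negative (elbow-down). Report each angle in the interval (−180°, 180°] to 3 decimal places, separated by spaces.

cos θ_2 = (63.0015−3²−6²)/(2·3·6) = 0.5000; θ_2 = -59.9972° (elbow-down)
β = atan2(-7.9170,0.5680) = -85.8964°; ψ = atan2(-5.1960,6.0003) = -40.8914°
θ_1 = β − ψ = -45.0050°

-45.005 -59.997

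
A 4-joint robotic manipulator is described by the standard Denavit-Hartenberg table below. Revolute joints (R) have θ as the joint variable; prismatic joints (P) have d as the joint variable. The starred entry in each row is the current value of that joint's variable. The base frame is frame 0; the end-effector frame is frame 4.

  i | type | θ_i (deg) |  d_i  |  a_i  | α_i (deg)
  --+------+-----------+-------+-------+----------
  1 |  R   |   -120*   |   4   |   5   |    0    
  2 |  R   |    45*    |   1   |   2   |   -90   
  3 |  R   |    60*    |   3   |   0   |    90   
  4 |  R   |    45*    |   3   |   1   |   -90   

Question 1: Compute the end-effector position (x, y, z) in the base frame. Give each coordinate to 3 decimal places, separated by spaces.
2.362 -8.154 5.888

after link 1: o_1 = (-2.5000, -4.3301, 4.0000)
after link 2: o_2 = (-1.9824, -6.2620, 5.0000)
after link 3: o_3 = (0.9154, -5.4855, 5.0000)
after link 4: o_4 = (2.3624, -8.1536, 5.8876)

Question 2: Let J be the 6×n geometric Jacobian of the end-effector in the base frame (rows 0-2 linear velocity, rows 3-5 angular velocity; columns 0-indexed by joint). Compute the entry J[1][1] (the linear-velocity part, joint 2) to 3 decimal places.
4.862

axis z_1 = (0.0000,0.0000,1.0000); lever o_n−o_1 = (4.8624,-3.8234,1.8876)
cross product → J_v[:, 1] = (3.8234,4.8624,-0.0000)
J_ω[:, 1] = z_1
entry J[1][1] = 4.8624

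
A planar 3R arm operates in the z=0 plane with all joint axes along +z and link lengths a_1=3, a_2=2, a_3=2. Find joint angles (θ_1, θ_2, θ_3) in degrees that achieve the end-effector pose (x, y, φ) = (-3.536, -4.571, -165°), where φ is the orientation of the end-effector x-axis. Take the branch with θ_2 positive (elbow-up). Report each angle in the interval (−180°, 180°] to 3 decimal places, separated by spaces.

-134.999 59.983 -89.985

wrist centre = target − a_3·(cos φ, sin φ) = (-1.6041, -4.0534)
cos θ_2 = (19.0030−3²−2²)/(2·3·2) = 0.5003; θ_2 = 59.9833° (elbow-up)
β = atan2(-4.0534,-1.6041) = -111.5916°; ψ = atan2(1.7318,4.0005) = 23.4071°
θ_1 = β − ψ = -134.9986°
θ_3 = φ − θ_1 − θ_2 = -89.9847° (wrapped to (-180°,180°])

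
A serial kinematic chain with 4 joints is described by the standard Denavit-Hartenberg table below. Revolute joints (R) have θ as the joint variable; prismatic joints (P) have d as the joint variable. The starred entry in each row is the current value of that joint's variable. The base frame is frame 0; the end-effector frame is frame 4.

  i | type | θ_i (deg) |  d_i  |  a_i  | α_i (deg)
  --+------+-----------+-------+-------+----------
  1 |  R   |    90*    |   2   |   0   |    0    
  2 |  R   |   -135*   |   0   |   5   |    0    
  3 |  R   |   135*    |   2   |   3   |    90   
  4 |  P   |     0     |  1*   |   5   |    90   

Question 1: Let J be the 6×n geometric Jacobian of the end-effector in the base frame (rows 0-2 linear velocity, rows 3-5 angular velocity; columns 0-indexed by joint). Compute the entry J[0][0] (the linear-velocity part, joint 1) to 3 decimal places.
-4.464

axis z_0 = ẑ; lever o_n−o_0 = (4.5355,4.4645,4.0000)
cross product → J_v[:, 0] = (-4.4645,4.5355,0.0000)
J_ω[:, 0] = z_0
entry J[0][0] = -4.4645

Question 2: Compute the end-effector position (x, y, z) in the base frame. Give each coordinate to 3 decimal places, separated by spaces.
4.536 4.464 4.000

after link 1: o_1 = (0.0000, 0.0000, 2.0000)
after link 2: o_2 = (3.5355, -3.5355, 2.0000)
after link 3: o_3 = (3.5355, -0.5355, 4.0000)
after link 4: o_4 = (4.5355, 4.4645, 4.0000)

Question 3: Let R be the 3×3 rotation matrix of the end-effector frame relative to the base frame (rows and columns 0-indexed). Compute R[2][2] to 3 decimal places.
End-effector z-axis (col 2 of R) = (0.0000,0.0000,-1.0000)
R[2][2] = -1.0000

-1.000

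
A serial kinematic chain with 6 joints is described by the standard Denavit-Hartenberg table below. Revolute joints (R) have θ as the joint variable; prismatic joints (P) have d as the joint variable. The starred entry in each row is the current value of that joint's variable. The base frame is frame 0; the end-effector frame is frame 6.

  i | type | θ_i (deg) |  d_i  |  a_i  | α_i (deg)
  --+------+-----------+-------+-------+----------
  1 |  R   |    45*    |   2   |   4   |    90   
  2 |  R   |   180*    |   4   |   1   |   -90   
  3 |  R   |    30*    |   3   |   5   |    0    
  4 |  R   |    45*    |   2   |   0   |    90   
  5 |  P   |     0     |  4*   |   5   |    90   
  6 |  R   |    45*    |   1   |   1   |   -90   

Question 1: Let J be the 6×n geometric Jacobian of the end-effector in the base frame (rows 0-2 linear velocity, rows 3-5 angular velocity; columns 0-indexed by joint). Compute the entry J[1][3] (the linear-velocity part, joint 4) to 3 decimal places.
7.296

axis z_3 = (-0.0000,-0.0000,-1.0000); lever o_n−o_3 = (-7.2961,-1.2229,-1.0000)
cross product → J_v[:, 3] = (-1.2229,7.2961,-0.0000)
J_ω[:, 3] = z_3
entry J[1][3] = 7.2961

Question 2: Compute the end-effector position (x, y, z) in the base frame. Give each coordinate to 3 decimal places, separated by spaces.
-7.176 -3.224 -2.000

after link 1: o_1 = (2.8284, 2.8284, 2.0000)
after link 2: o_2 = (4.9497, -0.7071, 2.0000)
after link 3: o_3 = (0.1201, -2.0012, -1.0000)
after link 4: o_4 = (0.1201, -2.0012, -3.0000)
after link 5: o_5 = (-6.2100, -2.9653, -3.0000)
after link 6: o_6 = (-7.1759, -3.2241, -2.0000)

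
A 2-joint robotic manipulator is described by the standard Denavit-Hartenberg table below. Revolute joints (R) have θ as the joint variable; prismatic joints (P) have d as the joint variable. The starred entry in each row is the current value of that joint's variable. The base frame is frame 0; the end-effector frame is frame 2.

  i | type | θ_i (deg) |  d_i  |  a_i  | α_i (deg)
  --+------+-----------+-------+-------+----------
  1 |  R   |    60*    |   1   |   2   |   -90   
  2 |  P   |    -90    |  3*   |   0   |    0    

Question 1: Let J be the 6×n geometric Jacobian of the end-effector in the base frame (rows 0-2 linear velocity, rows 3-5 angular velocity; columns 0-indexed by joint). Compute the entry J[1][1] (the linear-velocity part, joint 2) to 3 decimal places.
prismatic axis z_1 = (-0.8660,0.5000,0.0000)
J_v[:, 1] = z_1; J_ω[:, 1] = (0,0,0)
entry J[1][1] = 0.5000

0.500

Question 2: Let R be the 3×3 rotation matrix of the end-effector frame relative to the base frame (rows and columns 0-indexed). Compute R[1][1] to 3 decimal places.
End-effector y-axis (col 1 of R) = (0.5000,0.8660,-0.0000)
R[1][1] = 0.8660

0.866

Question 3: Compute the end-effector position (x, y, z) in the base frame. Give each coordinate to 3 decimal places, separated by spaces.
-1.598 3.232 1.000

after link 1: o_1 = (1.0000, 1.7321, 1.0000)
after link 2: o_2 = (-1.5981, 3.2321, 1.0000)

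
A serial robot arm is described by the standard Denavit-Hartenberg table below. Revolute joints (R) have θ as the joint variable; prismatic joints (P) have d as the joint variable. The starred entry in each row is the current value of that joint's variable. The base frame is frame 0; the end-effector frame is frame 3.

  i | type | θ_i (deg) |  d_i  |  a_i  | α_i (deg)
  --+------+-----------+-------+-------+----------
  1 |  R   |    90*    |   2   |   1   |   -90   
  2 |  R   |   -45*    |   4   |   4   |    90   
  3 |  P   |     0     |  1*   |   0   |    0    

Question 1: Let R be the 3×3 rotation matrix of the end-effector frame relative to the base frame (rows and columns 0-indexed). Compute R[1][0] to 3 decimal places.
0.707

End-effector x-axis (col 0 of R) = (0.0000,0.7071,0.7071)
R[1][0] = 0.7071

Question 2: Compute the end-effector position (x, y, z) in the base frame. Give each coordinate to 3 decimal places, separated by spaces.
-4.000 3.121 5.536

after link 1: o_1 = (0.0000, 1.0000, 2.0000)
after link 2: o_2 = (-4.0000, 3.8284, 4.8284)
after link 3: o_3 = (-4.0000, 3.1213, 5.5355)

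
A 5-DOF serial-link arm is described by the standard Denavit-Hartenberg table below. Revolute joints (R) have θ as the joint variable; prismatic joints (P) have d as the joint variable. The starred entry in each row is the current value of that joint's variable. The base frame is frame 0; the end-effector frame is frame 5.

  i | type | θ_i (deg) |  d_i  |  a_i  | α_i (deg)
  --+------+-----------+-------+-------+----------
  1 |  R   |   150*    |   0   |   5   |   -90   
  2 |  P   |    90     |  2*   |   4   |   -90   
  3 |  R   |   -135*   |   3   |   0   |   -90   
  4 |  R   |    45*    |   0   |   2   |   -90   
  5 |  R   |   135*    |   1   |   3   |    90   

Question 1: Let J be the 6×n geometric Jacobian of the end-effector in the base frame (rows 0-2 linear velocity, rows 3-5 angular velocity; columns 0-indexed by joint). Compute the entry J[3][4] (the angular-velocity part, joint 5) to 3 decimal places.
-0.362

axis z_4 = (-0.3624,0.7866,-0.5000); lever o_n−o_4 = (2.2170,2.2542,-0.0607)
cross product → J_v[:, 4] = (1.0794,-1.1305,-2.5607)
J_ω[:, 4] = z_4
entry J[3][4] = -0.3624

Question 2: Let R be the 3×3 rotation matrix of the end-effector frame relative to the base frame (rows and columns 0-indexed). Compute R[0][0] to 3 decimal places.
0.860

End-effector x-axis (col 0 of R) = (0.8598,0.4892,0.1464)
R[0][0] = 0.8598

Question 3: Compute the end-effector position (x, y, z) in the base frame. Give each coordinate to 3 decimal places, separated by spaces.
after link 1: o_1 = (-4.3301, 2.5000, 0.0000)
after link 2: o_2 = (-5.3301, 0.7679, -4.0000)
after link 3: o_3 = (-2.7321, -0.7321, -4.0000)
after link 4: o_4 = (-4.4568, -0.8910, -3.0000)
after link 5: o_5 = (-2.2398, 1.3632, -3.0607)

-2.240 1.363 -3.061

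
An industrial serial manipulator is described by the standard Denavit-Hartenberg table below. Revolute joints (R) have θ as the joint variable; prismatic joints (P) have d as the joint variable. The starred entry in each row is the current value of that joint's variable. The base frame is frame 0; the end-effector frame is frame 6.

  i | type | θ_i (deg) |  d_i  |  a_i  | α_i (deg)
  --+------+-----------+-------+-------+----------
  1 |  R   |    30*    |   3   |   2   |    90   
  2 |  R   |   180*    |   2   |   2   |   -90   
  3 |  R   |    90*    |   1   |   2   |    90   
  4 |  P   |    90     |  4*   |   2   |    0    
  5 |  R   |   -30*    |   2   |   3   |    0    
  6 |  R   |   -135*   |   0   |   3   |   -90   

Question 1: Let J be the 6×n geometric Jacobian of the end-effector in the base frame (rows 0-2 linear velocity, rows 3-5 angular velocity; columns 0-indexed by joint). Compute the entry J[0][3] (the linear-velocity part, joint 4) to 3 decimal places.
prismatic axis z_3 = (-0.8660,-0.5000,0.0000)
J_v[:, 3] = z_3; J_ω[:, 3] = (0,0,0)
entry J[0][3] = -0.8660

-0.866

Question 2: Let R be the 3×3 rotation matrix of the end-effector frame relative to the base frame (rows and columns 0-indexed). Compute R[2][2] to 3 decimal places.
End-effector z-axis (col 2 of R) = (-0.4830,0.8365,-0.2588)
R[2][2] = -0.2588

-0.259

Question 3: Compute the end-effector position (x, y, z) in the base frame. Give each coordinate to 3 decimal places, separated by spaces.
after link 1: o_1 = (1.7321, 1.0000, 3.0000)
after link 2: o_2 = (1.0000, -1.7321, 3.0000)
after link 3: o_3 = (-0.0000, -0.0000, 2.0000)
after link 4: o_4 = (-3.4641, -2.0000, 0.0000)
after link 5: o_5 = (-5.9462, -1.7010, -2.5981)
after link 6: o_6 = (-6.3344, -1.0285, 0.2997)

-6.334 -1.029 0.300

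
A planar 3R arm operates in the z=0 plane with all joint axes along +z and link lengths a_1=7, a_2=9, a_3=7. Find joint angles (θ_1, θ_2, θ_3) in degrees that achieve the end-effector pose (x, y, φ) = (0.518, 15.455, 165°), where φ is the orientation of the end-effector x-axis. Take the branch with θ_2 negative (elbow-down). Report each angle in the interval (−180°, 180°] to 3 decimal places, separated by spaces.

wrist centre = target − a_3·(cos φ, sin φ) = (7.2795, 13.6433)
cos θ_2 = (239.1296−7²−9²)/(2·7·9) = 0.8661; θ_2 = -29.9906° (elbow-down)
β = atan2(13.6433,7.2795) = 61.9175°; ψ = atan2(-4.4987,14.7950) = -16.9130°
θ_1 = β − ψ = 78.8305°
θ_3 = φ − θ_1 − θ_2 = 116.1601° (wrapped to (-180°,180°])

78.830 -29.991 116.160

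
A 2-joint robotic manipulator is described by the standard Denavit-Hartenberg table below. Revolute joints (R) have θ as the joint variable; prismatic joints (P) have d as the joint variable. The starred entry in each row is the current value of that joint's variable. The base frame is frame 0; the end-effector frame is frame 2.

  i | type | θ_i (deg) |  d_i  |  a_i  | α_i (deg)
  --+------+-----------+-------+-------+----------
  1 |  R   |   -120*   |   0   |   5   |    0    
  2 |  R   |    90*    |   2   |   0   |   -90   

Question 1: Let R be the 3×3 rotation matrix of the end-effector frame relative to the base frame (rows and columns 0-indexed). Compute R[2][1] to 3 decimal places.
End-effector y-axis (col 1 of R) = (0.0000,0.0000,-1.0000)
R[2][1] = -1.0000

-1.000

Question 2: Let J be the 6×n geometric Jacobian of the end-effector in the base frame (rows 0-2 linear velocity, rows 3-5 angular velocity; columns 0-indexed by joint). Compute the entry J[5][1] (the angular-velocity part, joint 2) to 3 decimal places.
1.000

axis z_1 = (0.0000,0.0000,1.0000); lever o_n−o_1 = (0.0000,0.0000,2.0000)
cross product → J_v[:, 1] = (0.0000,0.0000,0.0000)
J_ω[:, 1] = z_1
entry J[5][1] = 1.0000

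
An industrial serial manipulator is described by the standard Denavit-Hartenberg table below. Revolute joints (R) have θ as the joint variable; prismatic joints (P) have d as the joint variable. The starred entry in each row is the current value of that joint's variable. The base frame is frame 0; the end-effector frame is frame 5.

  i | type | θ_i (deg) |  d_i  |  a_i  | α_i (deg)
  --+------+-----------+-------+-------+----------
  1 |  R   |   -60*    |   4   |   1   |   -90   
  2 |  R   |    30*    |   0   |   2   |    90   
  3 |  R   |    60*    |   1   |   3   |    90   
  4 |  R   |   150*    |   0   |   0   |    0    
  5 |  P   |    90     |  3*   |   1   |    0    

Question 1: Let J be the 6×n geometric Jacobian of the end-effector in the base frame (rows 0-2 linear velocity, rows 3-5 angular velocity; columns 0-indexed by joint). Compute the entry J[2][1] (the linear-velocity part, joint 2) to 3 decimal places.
axis z_1 = (0.8660,0.5000,0.0000); lever o_n−o_1 = (3.1417,-4.1115,-2.8080)
cross product → J_v[:, 1] = (-1.4040,2.4318,-5.1316)
J_ω[:, 1] = z_1
entry J[2][1] = -5.1316

-5.132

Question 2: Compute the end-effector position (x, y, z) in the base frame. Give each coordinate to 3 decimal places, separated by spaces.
3.642 -4.978 1.192

after link 1: o_1 = (0.5000, -0.8660, 4.0000)
after link 2: o_2 = (1.3660, -2.3660, 3.0000)
after link 3: o_3 = (4.5155, -2.6250, 3.1160)
after link 4: o_4 = (4.5155, -2.6250, 3.1160)
after link 5: o_5 = (3.6417, -4.9776, 1.1920)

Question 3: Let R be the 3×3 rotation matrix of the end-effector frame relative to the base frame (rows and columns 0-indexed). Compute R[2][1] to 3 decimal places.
End-effector y-axis (col 1 of R) = (0.7120,0.2667,-0.6495)
R[2][1] = -0.6495

-0.650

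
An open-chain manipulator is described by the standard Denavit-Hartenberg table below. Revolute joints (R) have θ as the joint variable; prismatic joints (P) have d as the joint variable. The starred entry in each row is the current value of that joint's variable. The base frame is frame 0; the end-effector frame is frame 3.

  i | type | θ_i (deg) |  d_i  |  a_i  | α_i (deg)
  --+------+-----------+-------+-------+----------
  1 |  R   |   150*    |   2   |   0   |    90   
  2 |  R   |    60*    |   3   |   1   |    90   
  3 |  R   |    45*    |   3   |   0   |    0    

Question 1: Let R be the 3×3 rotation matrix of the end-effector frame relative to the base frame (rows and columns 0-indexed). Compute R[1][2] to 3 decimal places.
End-effector z-axis (col 2 of R) = (-0.7500,0.4330,-0.5000)
R[1][2] = 0.4330

0.433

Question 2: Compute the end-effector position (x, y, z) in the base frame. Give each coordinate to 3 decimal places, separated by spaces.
-1.183 4.147 1.366

after link 1: o_1 = (0.0000, 0.0000, 2.0000)
after link 2: o_2 = (1.0670, 2.8481, 2.8660)
after link 3: o_3 = (-1.1830, 4.1471, 1.3660)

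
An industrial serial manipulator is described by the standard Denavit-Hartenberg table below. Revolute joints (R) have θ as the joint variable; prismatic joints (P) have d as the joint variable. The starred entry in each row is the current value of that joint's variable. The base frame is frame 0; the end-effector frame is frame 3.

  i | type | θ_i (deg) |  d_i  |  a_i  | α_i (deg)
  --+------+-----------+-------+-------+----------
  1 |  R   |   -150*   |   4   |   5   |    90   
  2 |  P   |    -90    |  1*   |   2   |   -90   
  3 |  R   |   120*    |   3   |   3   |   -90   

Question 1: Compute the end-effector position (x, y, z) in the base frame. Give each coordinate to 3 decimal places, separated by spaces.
-6.129 -5.384 3.500

after link 1: o_1 = (-4.3301, -2.5000, 4.0000)
after link 2: o_2 = (-4.8301, -1.6340, 2.0000)
after link 3: o_3 = (-6.1292, -5.3840, 3.5000)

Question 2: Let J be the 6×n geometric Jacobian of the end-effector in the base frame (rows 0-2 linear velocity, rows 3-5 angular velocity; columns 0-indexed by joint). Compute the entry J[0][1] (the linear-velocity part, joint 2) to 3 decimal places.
-0.500

prismatic axis z_1 = (-0.5000,0.8660,0.0000)
J_v[:, 1] = z_1; J_ω[:, 1] = (0,0,0)
entry J[0][1] = -0.5000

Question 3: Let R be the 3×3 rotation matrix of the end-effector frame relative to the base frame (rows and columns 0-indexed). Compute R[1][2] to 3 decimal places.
0.433

End-effector z-axis (col 2 of R) = (-0.2500,0.4330,0.8660)
R[1][2] = 0.4330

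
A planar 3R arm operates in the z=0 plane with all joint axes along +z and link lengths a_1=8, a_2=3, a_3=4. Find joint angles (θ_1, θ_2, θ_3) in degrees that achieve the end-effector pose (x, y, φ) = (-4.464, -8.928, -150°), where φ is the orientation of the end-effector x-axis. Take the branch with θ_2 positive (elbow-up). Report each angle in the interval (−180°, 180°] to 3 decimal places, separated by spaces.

wrist centre = target − a_3·(cos φ, sin φ) = (-0.9999, -6.9280)
cos θ_2 = (48.9970−8²−3²)/(2·8·3) = -0.5001; θ_2 = 120.0042° (elbow-up)
β = atan2(-6.9280,-0.9999) = -98.2126°; ψ = atan2(2.5980,6.4998) = 21.7865°
θ_1 = β − ψ = -119.9992°
θ_3 = φ − θ_1 − θ_2 = -150.0050° (wrapped to (-180°,180°])

-119.999 120.004 -150.005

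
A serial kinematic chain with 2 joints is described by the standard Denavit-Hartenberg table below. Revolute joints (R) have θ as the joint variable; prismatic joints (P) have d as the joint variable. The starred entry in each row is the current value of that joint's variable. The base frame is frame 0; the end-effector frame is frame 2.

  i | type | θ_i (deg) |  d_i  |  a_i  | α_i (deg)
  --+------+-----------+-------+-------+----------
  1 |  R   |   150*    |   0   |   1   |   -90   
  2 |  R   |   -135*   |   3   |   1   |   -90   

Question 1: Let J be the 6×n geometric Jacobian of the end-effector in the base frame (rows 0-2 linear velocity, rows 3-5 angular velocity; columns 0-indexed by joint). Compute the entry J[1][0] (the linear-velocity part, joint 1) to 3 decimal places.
-1.754

axis z_0 = ẑ; lever o_n−o_0 = (-1.7537,-2.4516,0.7071)
cross product → J_v[:, 0] = (2.4516,-1.7537,0.0000)
J_ω[:, 0] = z_0
entry J[1][0] = -1.7537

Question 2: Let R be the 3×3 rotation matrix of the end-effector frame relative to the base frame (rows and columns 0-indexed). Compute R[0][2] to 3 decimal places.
-0.612

End-effector z-axis (col 2 of R) = (-0.6124,0.3536,0.7071)
R[0][2] = -0.6124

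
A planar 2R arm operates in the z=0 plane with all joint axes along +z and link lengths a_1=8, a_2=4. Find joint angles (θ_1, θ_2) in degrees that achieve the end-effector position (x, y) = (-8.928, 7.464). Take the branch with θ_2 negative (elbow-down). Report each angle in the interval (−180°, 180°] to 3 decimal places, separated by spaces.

150.003 -30.009

cos θ_2 = (135.4205−8²−4²)/(2·8·4) = 0.8659; θ_2 = -30.0092° (elbow-down)
β = atan2(7.4640,-8.9280) = 140.1037°; ψ = atan2(-2.0006,11.4638) = -9.8991°
θ_1 = β − ψ = 150.0027°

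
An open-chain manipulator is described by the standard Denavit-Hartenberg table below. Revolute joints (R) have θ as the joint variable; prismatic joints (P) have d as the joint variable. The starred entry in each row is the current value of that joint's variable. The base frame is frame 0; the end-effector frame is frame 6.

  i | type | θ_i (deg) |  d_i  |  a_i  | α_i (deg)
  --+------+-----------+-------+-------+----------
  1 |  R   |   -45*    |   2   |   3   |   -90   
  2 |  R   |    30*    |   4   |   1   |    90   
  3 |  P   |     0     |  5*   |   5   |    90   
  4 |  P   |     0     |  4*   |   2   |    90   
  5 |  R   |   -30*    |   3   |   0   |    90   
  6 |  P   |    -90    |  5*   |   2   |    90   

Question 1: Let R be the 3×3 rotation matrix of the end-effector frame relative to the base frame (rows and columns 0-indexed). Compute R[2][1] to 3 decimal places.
End-effector y-axis (col 1 of R) = (0.3062,0.9186,0.2500)
R[2][1] = 0.2500

0.250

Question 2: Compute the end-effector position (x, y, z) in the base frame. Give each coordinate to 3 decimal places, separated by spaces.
9.965 -3.842 2.714

after link 1: o_1 = (2.1213, -2.1213, 2.0000)
after link 2: o_2 = (5.5621, 0.0947, 1.5000)
after link 3: o_3 = (10.3917, -4.7349, 3.3301)
after link 4: o_4 = (8.7881, -8.7881, 2.3301)
after link 5: o_5 = (7.7274, -7.7274, -0.2679)
after link 6: o_6 = (9.9654, -3.8417, 2.7141)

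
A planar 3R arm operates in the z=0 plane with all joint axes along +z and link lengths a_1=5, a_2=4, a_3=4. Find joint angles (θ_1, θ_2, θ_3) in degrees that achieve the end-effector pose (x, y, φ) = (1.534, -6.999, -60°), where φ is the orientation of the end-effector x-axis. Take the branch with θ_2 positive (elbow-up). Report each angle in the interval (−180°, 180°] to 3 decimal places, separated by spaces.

-149.995 135.006 -45.011

wrist centre = target − a_3·(cos φ, sin φ) = (-0.4660, -3.5349)
cos θ_2 = (12.7127−5²−4²)/(2·5·4) = -0.7072; θ_2 = 135.0062° (elbow-up)
β = atan2(-3.5349,-0.4660) = -97.5099°; ψ = atan2(2.8281,2.1713) = 52.4850°
θ_1 = β − ψ = -149.9950°
θ_3 = φ − θ_1 − θ_2 = -45.0113° (wrapped to (-180°,180°])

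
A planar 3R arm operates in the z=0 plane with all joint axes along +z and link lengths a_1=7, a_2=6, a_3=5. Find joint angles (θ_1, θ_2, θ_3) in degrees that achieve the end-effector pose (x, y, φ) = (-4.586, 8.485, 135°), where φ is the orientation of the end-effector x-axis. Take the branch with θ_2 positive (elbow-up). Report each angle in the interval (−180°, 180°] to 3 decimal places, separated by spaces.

45.002 135.002 -45.005

wrist centre = target − a_3·(cos φ, sin φ) = (-1.0505, 4.9495)
cos θ_2 = (25.6007−7²−6²)/(2·7·6) = -0.7071; θ_2 = 135.0023° (elbow-up)
β = atan2(4.9495,-1.0505) = 101.9826°; ψ = atan2(4.2425,2.7572) = 56.9801°
θ_1 = β − ψ = 45.0025°
θ_3 = φ − θ_1 − θ_2 = -45.0047° (wrapped to (-180°,180°])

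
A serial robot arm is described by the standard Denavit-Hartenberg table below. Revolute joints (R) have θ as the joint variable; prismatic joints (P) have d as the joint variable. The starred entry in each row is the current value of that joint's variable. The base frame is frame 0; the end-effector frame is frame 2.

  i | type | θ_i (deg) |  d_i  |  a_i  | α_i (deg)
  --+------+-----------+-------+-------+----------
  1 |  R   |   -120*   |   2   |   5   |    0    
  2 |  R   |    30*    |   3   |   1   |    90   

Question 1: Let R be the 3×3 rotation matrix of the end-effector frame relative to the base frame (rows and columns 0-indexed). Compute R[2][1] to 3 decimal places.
End-effector y-axis (col 1 of R) = (0.0000,0.0000,1.0000)
R[2][1] = 1.0000

1.000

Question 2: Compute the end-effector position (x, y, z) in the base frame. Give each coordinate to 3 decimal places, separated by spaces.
after link 1: o_1 = (-2.5000, -4.3301, 2.0000)
after link 2: o_2 = (-2.5000, -5.3301, 5.0000)

-2.500 -5.330 5.000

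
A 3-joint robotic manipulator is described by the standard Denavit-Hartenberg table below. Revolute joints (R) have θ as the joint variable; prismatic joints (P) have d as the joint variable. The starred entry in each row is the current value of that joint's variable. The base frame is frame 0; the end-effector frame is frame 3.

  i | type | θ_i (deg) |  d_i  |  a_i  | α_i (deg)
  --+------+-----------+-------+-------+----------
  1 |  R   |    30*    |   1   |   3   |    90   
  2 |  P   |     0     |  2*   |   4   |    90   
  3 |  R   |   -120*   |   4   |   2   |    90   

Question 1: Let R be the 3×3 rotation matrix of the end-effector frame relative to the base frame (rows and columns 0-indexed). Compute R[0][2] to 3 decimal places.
End-effector z-axis (col 2 of R) = (-0.5000,-0.8660,-0.0000)
R[0][2] = -0.5000

-0.500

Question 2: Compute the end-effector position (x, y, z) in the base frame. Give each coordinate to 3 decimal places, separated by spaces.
after link 1: o_1 = (2.5981, 1.5000, 1.0000)
after link 2: o_2 = (7.0622, 1.7679, 1.0000)
after link 3: o_3 = (5.3301, 2.7679, -3.0000)

5.330 2.768 -3.000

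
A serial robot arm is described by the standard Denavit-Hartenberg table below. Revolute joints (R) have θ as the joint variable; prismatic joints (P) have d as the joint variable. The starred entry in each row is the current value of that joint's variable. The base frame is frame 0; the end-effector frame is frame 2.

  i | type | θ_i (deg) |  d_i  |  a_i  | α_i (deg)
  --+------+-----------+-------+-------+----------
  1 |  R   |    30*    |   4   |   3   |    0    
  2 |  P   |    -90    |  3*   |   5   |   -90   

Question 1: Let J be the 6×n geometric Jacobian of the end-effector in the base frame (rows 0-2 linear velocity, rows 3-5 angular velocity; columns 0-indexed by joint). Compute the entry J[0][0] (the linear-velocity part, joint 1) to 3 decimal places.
axis z_0 = ẑ; lever o_n−o_0 = (5.0981,-2.8301,7.0000)
cross product → J_v[:, 0] = (2.8301,5.0981,-0.0000)
J_ω[:, 0] = z_0
entry J[0][0] = 2.8301

2.830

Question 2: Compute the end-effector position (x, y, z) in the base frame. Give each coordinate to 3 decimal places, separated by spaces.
after link 1: o_1 = (2.5981, 1.5000, 4.0000)
after link 2: o_2 = (5.0981, -2.8301, 7.0000)

5.098 -2.830 7.000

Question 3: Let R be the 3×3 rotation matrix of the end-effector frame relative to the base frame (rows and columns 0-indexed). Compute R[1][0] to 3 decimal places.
-0.866

End-effector x-axis (col 0 of R) = (0.5000,-0.8660,0.0000)
R[1][0] = -0.8660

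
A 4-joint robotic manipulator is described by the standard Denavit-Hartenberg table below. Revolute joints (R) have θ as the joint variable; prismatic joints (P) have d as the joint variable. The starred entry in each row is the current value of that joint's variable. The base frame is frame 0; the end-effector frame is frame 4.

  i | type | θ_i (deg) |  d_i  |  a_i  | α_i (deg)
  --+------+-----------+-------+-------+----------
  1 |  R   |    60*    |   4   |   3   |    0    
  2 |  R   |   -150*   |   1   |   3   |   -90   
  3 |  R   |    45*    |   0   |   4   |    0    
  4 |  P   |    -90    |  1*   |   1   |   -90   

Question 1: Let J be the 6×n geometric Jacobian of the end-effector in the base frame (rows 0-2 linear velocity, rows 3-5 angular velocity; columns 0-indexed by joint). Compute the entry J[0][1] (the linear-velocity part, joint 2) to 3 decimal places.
6.536

axis z_1 = (0.0000,0.0000,1.0000); lever o_n−o_1 = (1.0000,-6.5355,-1.1213)
cross product → J_v[:, 1] = (6.5355,1.0000,-0.0000)
J_ω[:, 1] = z_1
entry J[0][1] = 6.5355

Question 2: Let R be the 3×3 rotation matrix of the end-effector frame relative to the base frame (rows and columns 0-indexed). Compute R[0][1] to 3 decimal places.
-1.000

End-effector y-axis (col 1 of R) = (-1.0000,0.0000,-0.0000)
R[0][1] = -1.0000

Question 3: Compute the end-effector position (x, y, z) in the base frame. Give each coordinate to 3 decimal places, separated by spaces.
2.500 -3.937 2.879

after link 1: o_1 = (1.5000, 2.5981, 4.0000)
after link 2: o_2 = (1.5000, -0.4019, 5.0000)
after link 3: o_3 = (1.5000, -3.2304, 2.1716)
after link 4: o_4 = (2.5000, -3.9375, 2.8787)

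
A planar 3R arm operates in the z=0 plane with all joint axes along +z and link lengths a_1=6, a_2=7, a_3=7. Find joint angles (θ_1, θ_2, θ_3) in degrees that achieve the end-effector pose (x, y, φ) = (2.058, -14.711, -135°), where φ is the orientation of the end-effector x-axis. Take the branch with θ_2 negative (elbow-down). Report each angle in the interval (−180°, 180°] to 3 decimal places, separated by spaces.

wrist centre = target − a_3·(cos φ, sin φ) = (7.0077, -9.7613)
cos θ_2 = (144.3906−6²−7²)/(2·6·7) = 0.7070; θ_2 = -45.0062° (elbow-down)
β = atan2(-9.7613,7.0077) = -54.3249°; ψ = atan2(-4.9503,10.9492) = -24.3283°
θ_1 = β − ψ = -29.9965°
θ_3 = φ − θ_1 − θ_2 = -59.9973° (wrapped to (-180°,180°])

-29.997 -45.006 -59.997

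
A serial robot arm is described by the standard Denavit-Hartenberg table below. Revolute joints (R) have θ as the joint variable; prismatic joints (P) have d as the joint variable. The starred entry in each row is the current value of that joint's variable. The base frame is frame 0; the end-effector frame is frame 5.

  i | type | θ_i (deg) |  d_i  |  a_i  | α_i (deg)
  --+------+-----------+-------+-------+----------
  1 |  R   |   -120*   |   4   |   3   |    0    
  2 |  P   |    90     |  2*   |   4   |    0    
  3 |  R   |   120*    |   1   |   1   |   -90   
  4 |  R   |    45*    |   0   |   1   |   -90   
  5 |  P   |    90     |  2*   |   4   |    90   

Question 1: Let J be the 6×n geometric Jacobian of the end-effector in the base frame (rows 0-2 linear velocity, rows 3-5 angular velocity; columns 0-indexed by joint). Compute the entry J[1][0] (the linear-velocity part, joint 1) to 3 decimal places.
5.964

axis z_0 = ẑ; lever o_n−o_0 = (5.9641,-4.3052,4.8787)
cross product → J_v[:, 0] = (4.3052,5.9641,-0.0000)
J_ω[:, 0] = z_0
entry J[1][0] = 5.9641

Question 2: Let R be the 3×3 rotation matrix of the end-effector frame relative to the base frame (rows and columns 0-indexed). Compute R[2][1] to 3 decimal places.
End-effector y-axis (col 1 of R) = (-0.0000,-0.7071,-0.7071)
R[2][1] = -0.7071

-0.707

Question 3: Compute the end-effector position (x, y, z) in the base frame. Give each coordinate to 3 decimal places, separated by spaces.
after link 1: o_1 = (-1.5000, -2.5981, 4.0000)
after link 2: o_2 = (1.9641, -4.5981, 6.0000)
after link 3: o_3 = (1.9641, -3.5981, 7.0000)
after link 4: o_4 = (1.9641, -2.8910, 6.2929)
after link 5: o_5 = (5.9641, -4.3052, 4.8787)

5.964 -4.305 4.879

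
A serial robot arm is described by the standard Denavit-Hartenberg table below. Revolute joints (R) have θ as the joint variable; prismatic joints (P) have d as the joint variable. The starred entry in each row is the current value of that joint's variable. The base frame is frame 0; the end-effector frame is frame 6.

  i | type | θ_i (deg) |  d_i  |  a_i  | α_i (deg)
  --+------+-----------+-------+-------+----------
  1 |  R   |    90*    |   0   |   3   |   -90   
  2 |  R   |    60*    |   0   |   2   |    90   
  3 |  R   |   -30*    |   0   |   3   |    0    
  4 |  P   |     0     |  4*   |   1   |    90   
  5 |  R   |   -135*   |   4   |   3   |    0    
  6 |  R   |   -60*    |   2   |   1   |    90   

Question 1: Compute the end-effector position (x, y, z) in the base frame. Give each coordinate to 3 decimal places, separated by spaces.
5.653 4.746 1.250

after link 1: o_1 = (0.0000, 3.0000, 0.0000)
after link 2: o_2 = (0.0000, 4.0000, -1.7321)
after link 3: o_3 = (1.5000, 5.2990, -3.9821)
after link 4: o_4 = (2.0000, 9.1962, -2.7321)
after link 5: o_5 = (4.4034, 5.4405, -0.4697)
after link 6: o_6 = (5.6525, 4.7464, 1.2502)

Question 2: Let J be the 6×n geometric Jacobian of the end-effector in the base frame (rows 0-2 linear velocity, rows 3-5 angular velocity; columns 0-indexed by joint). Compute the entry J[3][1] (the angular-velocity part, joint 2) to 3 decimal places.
-1.000

axis z_1 = (-1.0000,0.0000,0.0000); lever o_n−o_1 = (5.6525,1.7464,1.2502)
cross product → J_v[:, 1] = (-0.0000,1.2502,-1.7464)
J_ω[:, 1] = z_1
entry J[3][1] = -1.0000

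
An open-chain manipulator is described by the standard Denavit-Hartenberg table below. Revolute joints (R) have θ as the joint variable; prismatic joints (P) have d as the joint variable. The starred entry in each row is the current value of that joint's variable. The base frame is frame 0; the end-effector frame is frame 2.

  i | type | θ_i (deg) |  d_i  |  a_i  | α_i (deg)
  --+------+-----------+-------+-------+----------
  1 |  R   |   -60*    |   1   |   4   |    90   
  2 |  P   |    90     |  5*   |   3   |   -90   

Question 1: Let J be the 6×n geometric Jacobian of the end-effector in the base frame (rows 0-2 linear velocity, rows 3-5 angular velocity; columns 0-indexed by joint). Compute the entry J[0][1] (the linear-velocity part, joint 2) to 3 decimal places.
prismatic axis z_1 = (-0.8660,-0.5000,0.0000)
J_v[:, 1] = z_1; J_ω[:, 1] = (0,0,0)
entry J[0][1] = -0.8660

-0.866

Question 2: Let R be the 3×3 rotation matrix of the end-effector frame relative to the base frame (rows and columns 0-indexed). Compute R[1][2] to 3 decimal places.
0.866

End-effector z-axis (col 2 of R) = (-0.5000,0.8660,0.0000)
R[1][2] = 0.8660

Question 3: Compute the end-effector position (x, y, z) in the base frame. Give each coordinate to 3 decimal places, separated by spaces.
-2.330 -5.964 4.000

after link 1: o_1 = (2.0000, -3.4641, 1.0000)
after link 2: o_2 = (-2.3301, -5.9641, 4.0000)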